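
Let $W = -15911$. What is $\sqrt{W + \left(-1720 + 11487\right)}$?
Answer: $32 i \sqrt{6} \approx 78.384 i$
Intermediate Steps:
$\sqrt{W + \left(-1720 + 11487\right)} = \sqrt{-15911 + \left(-1720 + 11487\right)} = \sqrt{-15911 + 9767} = \sqrt{-6144} = 32 i \sqrt{6}$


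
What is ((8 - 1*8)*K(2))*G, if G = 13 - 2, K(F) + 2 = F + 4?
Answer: 0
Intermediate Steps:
K(F) = 2 + F (K(F) = -2 + (F + 4) = -2 + (4 + F) = 2 + F)
G = 11
((8 - 1*8)*K(2))*G = ((8 - 1*8)*(2 + 2))*11 = ((8 - 8)*4)*11 = (0*4)*11 = 0*11 = 0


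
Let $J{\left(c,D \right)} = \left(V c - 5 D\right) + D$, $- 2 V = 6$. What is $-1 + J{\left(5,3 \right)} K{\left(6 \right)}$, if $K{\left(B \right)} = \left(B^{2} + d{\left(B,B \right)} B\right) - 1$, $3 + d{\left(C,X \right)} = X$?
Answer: $-1432$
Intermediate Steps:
$V = -3$ ($V = \left(- \frac{1}{2}\right) 6 = -3$)
$d{\left(C,X \right)} = -3 + X$
$K{\left(B \right)} = -1 + B^{2} + B \left(-3 + B\right)$ ($K{\left(B \right)} = \left(B^{2} + \left(-3 + B\right) B\right) - 1 = \left(B^{2} + B \left(-3 + B\right)\right) - 1 = -1 + B^{2} + B \left(-3 + B\right)$)
$J{\left(c,D \right)} = - 4 D - 3 c$ ($J{\left(c,D \right)} = \left(- 3 c - 5 D\right) + D = \left(- 5 D - 3 c\right) + D = - 4 D - 3 c$)
$-1 + J{\left(5,3 \right)} K{\left(6 \right)} = -1 + \left(\left(-4\right) 3 - 15\right) \left(-1 + 6^{2} + 6 \left(-3 + 6\right)\right) = -1 + \left(-12 - 15\right) \left(-1 + 36 + 6 \cdot 3\right) = -1 - 27 \left(-1 + 36 + 18\right) = -1 - 1431 = -1432$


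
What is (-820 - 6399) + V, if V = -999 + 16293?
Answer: 8075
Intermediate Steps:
V = 15294
(-820 - 6399) + V = (-820 - 6399) + 15294 = -7219 + 15294 = 8075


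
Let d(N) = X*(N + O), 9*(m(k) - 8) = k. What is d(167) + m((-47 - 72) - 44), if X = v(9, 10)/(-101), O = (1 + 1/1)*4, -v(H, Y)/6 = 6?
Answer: 47509/909 ≈ 52.265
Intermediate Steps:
v(H, Y) = -36 (v(H, Y) = -6*6 = -36)
O = 8 (O = (1 + 1)*4 = 2*4 = 8)
X = 36/101 (X = -36/(-101) = -36*(-1/101) = 36/101 ≈ 0.35644)
m(k) = 8 + k/9
d(N) = 288/101 + 36*N/101 (d(N) = 36*(N + 8)/101 = 36*(8 + N)/101 = 288/101 + 36*N/101)
d(167) + m((-47 - 72) - 44) = (288/101 + (36/101)*167) + (8 + ((-47 - 72) - 44)/9) = (288/101 + 6012/101) + (8 + (-119 - 44)/9) = 6300/101 + (8 + (⅑)*(-163)) = 6300/101 + (8 - 163/9) = 6300/101 - 91/9 = 47509/909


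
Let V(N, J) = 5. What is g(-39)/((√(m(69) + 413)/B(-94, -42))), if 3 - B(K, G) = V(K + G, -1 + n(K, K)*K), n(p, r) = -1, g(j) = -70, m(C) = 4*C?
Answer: 140*√689/689 ≈ 5.3336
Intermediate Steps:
B(K, G) = -2 (B(K, G) = 3 - 1*5 = 3 - 5 = -2)
g(-39)/((√(m(69) + 413)/B(-94, -42))) = -70*(-2/√(4*69 + 413)) = -70*(-2/√(276 + 413)) = -70*(-2*√689/689) = -(-140)*√689/689 = 140*√689/689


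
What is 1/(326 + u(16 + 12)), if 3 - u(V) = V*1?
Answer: 1/301 ≈ 0.0033223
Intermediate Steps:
u(V) = 3 - V
1/(326 + u(16 + 12)) = 1/(326 + (3 - (16 + 12))) = 1/(326 + (3 - 1*28)) = 1/(326 + (3 - 28)) = 1/(326 - 25) = 1/301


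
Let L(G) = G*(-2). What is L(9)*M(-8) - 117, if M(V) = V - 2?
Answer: 63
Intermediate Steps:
L(G) = -2*G
M(V) = -2 + V
L(9)*M(-8) - 117 = (-2*9)*(-2 - 8) - 117 = -18*(-10) - 117 = 180 - 117 = 63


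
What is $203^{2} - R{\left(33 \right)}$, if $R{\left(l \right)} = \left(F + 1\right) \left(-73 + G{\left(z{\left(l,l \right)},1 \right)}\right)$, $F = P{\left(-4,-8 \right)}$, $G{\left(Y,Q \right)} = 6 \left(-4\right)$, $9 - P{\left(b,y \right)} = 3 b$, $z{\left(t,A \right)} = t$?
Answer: $43343$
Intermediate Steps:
$P{\left(b,y \right)} = 9 - 3 b$
$G{\left(Y,Q \right)} = -24$
$F = 21$ ($F = 9 - -12 = 9 + 12 = 21$)
$R{\left(l \right)} = -2134$ ($R{\left(l \right)} = \left(21 + 1\right) \left(-73 - 24\right) = 22 \left(-97\right) = -2134$)
$203^{2} - R{\left(33 \right)} = 203^{2} - -2134 = 41209 + 2134 = 43343$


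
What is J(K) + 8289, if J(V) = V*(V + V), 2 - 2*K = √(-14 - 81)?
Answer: 16487/2 - 2*I*√95 ≈ 8243.5 - 19.494*I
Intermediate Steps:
K = 1 - I*√95/2 (K = 1 - √(-14 - 81)/2 = 1 - I*√95/2 ≈ 1.0 - 4.8734*I)
J(V) = 2*V² (J(V) = V*(2*V) = 2*V²)
J(K) + 8289 = 2*(1 - I*√95/2)² + 8289 = 8289 + 2*(1 - I*√95/2)²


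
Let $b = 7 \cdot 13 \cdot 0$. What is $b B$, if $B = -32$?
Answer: $0$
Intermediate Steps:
$b = 0$ ($b = 91 \cdot 0 = 0$)
$b B = 0 \left(-32\right) = 0$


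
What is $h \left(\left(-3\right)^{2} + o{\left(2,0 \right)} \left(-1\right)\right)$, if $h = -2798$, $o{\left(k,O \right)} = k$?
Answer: $-19586$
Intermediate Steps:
$h \left(\left(-3\right)^{2} + o{\left(2,0 \right)} \left(-1\right)\right) = - 2798 \left(\left(-3\right)^{2} + 2 \left(-1\right)\right) = - 2798 \left(9 - 2\right) = \left(-2798\right) 7 = -19586$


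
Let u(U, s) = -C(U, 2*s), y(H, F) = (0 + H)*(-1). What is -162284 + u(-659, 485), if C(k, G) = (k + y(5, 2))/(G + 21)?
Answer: -160822780/991 ≈ -1.6228e+5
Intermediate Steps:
y(H, F) = -H (y(H, F) = H*(-1) = -H)
C(k, G) = (-5 + k)/(21 + G) (C(k, G) = (k - 1*5)/(G + 21) = (k - 5)/(21 + G) = (-5 + k)/(21 + G))
u(U, s) = -(-5 + U)/(21 + 2*s)
-162284 + u(-659, 485) = -162284 + (5 - 1*(-659))/(21 + 2*485) = -162284 + (5 + 659)/(21 + 970) = -162284 + 664/991 = -160822780/991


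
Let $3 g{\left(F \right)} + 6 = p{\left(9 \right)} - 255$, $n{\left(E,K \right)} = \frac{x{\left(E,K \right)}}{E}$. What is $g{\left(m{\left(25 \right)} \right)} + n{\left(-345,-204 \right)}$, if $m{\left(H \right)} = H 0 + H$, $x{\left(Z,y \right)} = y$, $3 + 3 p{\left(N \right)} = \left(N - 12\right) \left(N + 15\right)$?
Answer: $- \frac{32686}{345} \approx -94.742$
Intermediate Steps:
$p{\left(N \right)} = -1 + \frac{\left(-12 + N\right) \left(15 + N\right)}{3}$ ($p{\left(N \right)} = -1 + \frac{\left(N - 12\right) \left(N + 15\right)}{3} = -1 + \frac{\left(-12 + N\right) \left(15 + N\right)}{3}$)
$n{\left(E,K \right)} = \frac{K}{E}$
$m{\left(H \right)} = H$ ($m{\left(H \right)} = 0 + H = H$)
$g{\left(F \right)} = - \frac{286}{3}$ ($g{\left(F \right)} = -2 + \frac{\left(-61 + 9 + \frac{9^{2}}{3}\right) - 255}{3} = -2 + \frac{\left(-61 + 9 + \frac{1}{3} \cdot 81\right) - 255}{3} = -2 + \frac{\left(-61 + 9 + 27\right) - 255}{3} = -2 + \frac{-25 - 255}{3} = -2 + \frac{1}{3} \left(-280\right) = -2 - \frac{280}{3} = - \frac{286}{3}$)
$g{\left(m{\left(25 \right)} \right)} + n{\left(-345,-204 \right)} = - \frac{286}{3} - \frac{204}{-345} = - \frac{286}{3} - - \frac{68}{115} = - \frac{286}{3} + \frac{68}{115} = - \frac{32686}{345}$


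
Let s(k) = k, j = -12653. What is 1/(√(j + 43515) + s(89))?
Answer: -89/22941 + √30862/22941 ≈ 0.0037782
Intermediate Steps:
1/(√(j + 43515) + s(89)) = 1/(√(-12653 + 43515) + 89) = 1/(√30862 + 89) = 1/(89 + √30862)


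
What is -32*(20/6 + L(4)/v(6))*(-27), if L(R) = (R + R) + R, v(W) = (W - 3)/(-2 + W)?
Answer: 16704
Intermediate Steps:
v(W) = (-3 + W)/(-2 + W)
L(R) = 3*R (L(R) = 2*R + R = 3*R)
-32*(20/6 + L(4)/v(6))*(-27) = -32*(20/6 + (3*4)/(((-3 + 6)/(-2 + 6))))*(-27) = -32*(20*(⅙) + 12/((3/4)))*(-27) = -32*(10/3 + 12/(((¼)*3)))*(-27) = -32*(10/3 + 12/(¾))*(-27) = -32*(10/3 + 12*(4/3))*(-27) = -32*(10/3 + 16)*(-27) = -32*58/3*(-27) = -1856/3*(-27) = 16704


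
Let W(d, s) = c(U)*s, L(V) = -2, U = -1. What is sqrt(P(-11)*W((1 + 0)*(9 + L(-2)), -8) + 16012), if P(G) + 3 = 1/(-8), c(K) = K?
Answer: 73*sqrt(3) ≈ 126.44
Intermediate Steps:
W(d, s) = -s
P(G) = -25/8 (P(G) = -3 + 1/(-8) = -3 - 1/8 = -25/8)
sqrt(P(-11)*W((1 + 0)*(9 + L(-2)), -8) + 16012) = sqrt(-(-25)*(-8)/8 + 16012) = sqrt(-25/8*8 + 16012) = sqrt(-25 + 16012) = sqrt(15987) = 73*sqrt(3)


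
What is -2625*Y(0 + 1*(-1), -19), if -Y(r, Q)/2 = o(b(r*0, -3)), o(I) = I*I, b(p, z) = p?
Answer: 0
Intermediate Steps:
o(I) = I²
Y(r, Q) = 0 (Y(r, Q) = -2*(r*0)² = -2*0² = -2*0 = 0)
-2625*Y(0 + 1*(-1), -19) = -2625*0 = 0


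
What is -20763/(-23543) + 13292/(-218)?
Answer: -154203611/2566187 ≈ -60.091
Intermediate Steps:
-20763/(-23543) + 13292/(-218) = -20763*(-1/23543) + 13292*(-1/218) = 20763/23543 - 6646/109 = -154203611/2566187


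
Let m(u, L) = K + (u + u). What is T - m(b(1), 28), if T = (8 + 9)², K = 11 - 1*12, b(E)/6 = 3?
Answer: 254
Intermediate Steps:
b(E) = 18 (b(E) = 6*3 = 18)
K = -1 (K = 11 - 12 = -1)
m(u, L) = -1 + 2*u (m(u, L) = -1 + (u + u) = -1 + 2*u)
T = 289 (T = 17² = 289)
T - m(b(1), 28) = 289 - (-1 + 2*18) = 289 - (-1 + 36) = 289 - 1*35 = 289 - 35 = 254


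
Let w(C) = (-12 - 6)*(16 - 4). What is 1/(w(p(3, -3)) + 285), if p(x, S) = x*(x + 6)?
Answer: 1/69 ≈ 0.014493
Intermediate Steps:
p(x, S) = x*(6 + x)
w(C) = -216 (w(C) = -18*12 = -216)
1/(w(p(3, -3)) + 285) = 1/(-216 + 285) = 1/69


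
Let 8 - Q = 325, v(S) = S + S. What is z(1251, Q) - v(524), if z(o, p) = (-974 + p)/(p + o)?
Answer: -980123/934 ≈ -1049.4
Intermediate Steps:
v(S) = 2*S
Q = -317 (Q = 8 - 1*325 = 8 - 325 = -317)
z(o, p) = (-974 + p)/(o + p)
z(1251, Q) - v(524) = (-974 - 317)/(1251 - 317) - 2*524 = -1291/934 - 1*1048 = (1/934)*(-1291) - 1048 = -1291/934 - 1048 = -980123/934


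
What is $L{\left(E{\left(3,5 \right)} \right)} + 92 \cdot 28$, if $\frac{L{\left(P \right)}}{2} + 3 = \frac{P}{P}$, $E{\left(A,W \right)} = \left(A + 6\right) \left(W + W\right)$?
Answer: $2572$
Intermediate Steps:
$E{\left(A,W \right)} = 2 W \left(6 + A\right)$ ($E{\left(A,W \right)} = \left(6 + A\right) 2 W = 2 W \left(6 + A\right)$)
$L{\left(P \right)} = -4$ ($L{\left(P \right)} = -6 + 2 \frac{P}{P} = -6 + 2 \cdot 1 = -6 + 2 = -4$)
$L{\left(E{\left(3,5 \right)} \right)} + 92 \cdot 28 = -4 + 92 \cdot 28 = -4 + 2576 = 2572$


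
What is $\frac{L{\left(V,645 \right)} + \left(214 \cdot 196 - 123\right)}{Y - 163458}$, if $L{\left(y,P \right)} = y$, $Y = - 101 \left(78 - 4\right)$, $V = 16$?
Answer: $- \frac{41837}{170932} \approx -0.24476$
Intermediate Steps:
$Y = -7474$ ($Y = \left(-101\right) 74 = -7474$)
$\frac{L{\left(V,645 \right)} + \left(214 \cdot 196 - 123\right)}{Y - 163458} = \frac{16 + \left(214 \cdot 196 - 123\right)}{-7474 - 163458} = \frac{16 + \left(41944 - 123\right)}{-170932} = \left(16 + 41821\right) \left(- \frac{1}{170932}\right) = 41837 \left(- \frac{1}{170932}\right) = - \frac{41837}{170932}$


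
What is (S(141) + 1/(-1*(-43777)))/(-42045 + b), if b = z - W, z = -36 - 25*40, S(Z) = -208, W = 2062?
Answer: 9105615/1976225111 ≈ 0.0046076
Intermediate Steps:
z = -1036 (z = -36 - 1000 = -1036)
b = -3098 (b = -1036 - 1*2062 = -1036 - 2062 = -3098)
(S(141) + 1/(-1*(-43777)))/(-42045 + b) = (-208 + 1/(-1*(-43777)))/(-42045 - 3098) = (-208 + 1/43777)/(-45143) = (-208 + 1/43777)*(-1/45143) = -9105615/43777*(-1/45143) = 9105615/1976225111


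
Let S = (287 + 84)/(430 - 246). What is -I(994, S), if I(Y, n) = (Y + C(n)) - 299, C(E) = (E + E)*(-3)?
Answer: -62827/92 ≈ -682.90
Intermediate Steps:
C(E) = -6*E (C(E) = (2*E)*(-3) = -6*E)
S = 371/184 ≈ 2.0163
I(Y, n) = -299 + Y - 6*n (I(Y, n) = (Y - 6*n) - 299 = -299 + Y - 6*n)
-I(994, S) = -(-299 + 994 - 6*371/184) = -(-299 + 994 - 1113/92) = -1*62827/92 = -62827/92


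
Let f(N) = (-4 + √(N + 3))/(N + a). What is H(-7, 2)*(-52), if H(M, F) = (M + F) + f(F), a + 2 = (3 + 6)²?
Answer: 21268/81 - 52*√5/81 ≈ 261.13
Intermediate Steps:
a = 79 (a = -2 + (3 + 6)² = -2 + 9² = -2 + 81 = 79)
f(N) = (-4 + √(3 + N))/(79 + N) (f(N) = (-4 + √(N + 3))/(N + 79) = (-4 + √(3 + N))/(79 + N))
H(M, F) = F + M + (-4 + √(3 + F))/(79 + F) (H(M, F) = (M + F) + (-4 + √(3 + F))/(79 + F) = (F + M) + (-4 + √(3 + F))/(79 + F) = F + M + (-4 + √(3 + F))/(79 + F))
H(-7, 2)*(-52) = ((-4 + √(3 + 2) + (79 + 2)*(2 - 7))/(79 + 2))*(-52) = ((-4 + √5 + 81*(-5))/81)*(-52) = ((-4 + √5 - 405)/81)*(-52) = ((-409 + √5)/81)*(-52) = (-409/81 + √5/81)*(-52) = 21268/81 - 52*√5/81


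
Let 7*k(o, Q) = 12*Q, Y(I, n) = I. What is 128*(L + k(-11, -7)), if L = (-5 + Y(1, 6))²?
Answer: 512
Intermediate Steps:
k(o, Q) = 12*Q/7 (k(o, Q) = (12*Q)/7 = 12*Q/7)
L = 16 (L = (-5 + 1)² = (-4)² = 16)
128*(L + k(-11, -7)) = 128*(16 + (12/7)*(-7)) = 128*(16 - 12) = 128*4 = 512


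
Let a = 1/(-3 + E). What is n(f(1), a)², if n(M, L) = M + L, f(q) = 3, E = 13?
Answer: 961/100 ≈ 9.6100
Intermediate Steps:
a = ⅒ (a = 1/(-3 + 13) = 1/10 = ⅒ ≈ 0.10000)
n(M, L) = L + M
n(f(1), a)² = (⅒ + 3)² = (31/10)² = 961/100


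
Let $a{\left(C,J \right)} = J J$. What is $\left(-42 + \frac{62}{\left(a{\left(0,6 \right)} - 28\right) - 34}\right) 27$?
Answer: $- \frac{15579}{13} \approx -1198.4$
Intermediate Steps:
$a{\left(C,J \right)} = J^{2}$
$\left(-42 + \frac{62}{\left(a{\left(0,6 \right)} - 28\right) - 34}\right) 27 = \left(-42 + \frac{62}{\left(6^{2} - 28\right) - 34}\right) 27 = \left(-42 + \frac{62}{\left(36 - 28\right) - 34}\right) 27 = \left(-42 + \frac{62}{8 - 34}\right) 27 = \left(-42 + \frac{62}{-26}\right) 27 = \left(-42 + 62 \left(- \frac{1}{26}\right)\right) 27 = \left(-42 - \frac{31}{13}\right) 27 = \left(- \frac{577}{13}\right) 27 = - \frac{15579}{13}$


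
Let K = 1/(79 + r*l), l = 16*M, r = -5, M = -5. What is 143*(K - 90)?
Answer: -6164587/479 ≈ -12870.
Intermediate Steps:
l = -80 (l = 16*(-5) = -80)
K = 1/479 (K = 1/(79 - 5*(-80)) = 1/(79 + 400) = 1/479 ≈ 0.0020877)
143*(K - 90) = 143*(1/479 - 90) = 143*(-43109/479) = -6164587/479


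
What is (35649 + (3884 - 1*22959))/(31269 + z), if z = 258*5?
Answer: 16574/32559 ≈ 0.50904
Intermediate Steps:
z = 1290
(35649 + (3884 - 1*22959))/(31269 + z) = (35649 + (3884 - 1*22959))/(31269 + 1290) = (35649 + (3884 - 22959))/32559 = (35649 - 19075)*(1/32559) = 16574*(1/32559) = 16574/32559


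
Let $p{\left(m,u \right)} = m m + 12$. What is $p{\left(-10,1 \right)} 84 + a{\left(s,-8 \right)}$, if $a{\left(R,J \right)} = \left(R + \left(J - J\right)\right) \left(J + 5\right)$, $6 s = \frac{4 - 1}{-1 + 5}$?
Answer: $\frac{75261}{8} \approx 9407.6$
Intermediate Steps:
$p{\left(m,u \right)} = 12 + m^{2}$ ($p{\left(m,u \right)} = m^{2} + 12 = 12 + m^{2}$)
$s = \frac{1}{8}$ ($s = \frac{\left(4 - 1\right) \frac{1}{-1 + 5}}{6} = \frac{3 \cdot \frac{1}{4}}{6} = \frac{1}{6} \cdot \frac{3}{4} = \frac{1}{8} \approx 0.125$)
$a{\left(R,J \right)} = R \left(5 + J\right)$ ($a{\left(R,J \right)} = \left(R + 0\right) \left(5 + J\right) = R \left(5 + J\right)$)
$p{\left(-10,1 \right)} 84 + a{\left(s,-8 \right)} = \left(12 + \left(-10\right)^{2}\right) 84 + \frac{5 - 8}{8} = \left(12 + 100\right) 84 + \frac{1}{8} \left(-3\right) = 112 \cdot 84 - \frac{3}{8} = 9408 - \frac{3}{8} = \frac{75261}{8}$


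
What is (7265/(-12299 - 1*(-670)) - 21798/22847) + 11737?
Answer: 3117957801934/265687763 ≈ 11735.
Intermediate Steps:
(7265/(-12299 - 1*(-670)) - 21798/22847) + 11737 = (7265/(-12299 + 670) - 21798*1/22847) + 11737 = (7265/(-11629) - 21798/22847) + 11737 = (7265*(-1/11629) - 21798/22847) + 11737 = (-7265/11629 - 21798/22847) + 11737 = -419472397/265687763 + 11737 = 3117957801934/265687763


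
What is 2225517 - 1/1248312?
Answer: 2778139577303/1248312 ≈ 2.2255e+6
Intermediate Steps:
2225517 - 1/1248312 = 2778139577303/1248312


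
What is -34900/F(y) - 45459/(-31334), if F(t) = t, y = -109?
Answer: 1098511631/3415406 ≈ 321.63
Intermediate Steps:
-34900/F(y) - 45459/(-31334) = -34900/(-109) - 45459/(-31334) = -34900*(-1/109) - 45459*(-1/31334) = 34900/109 + 45459/31334 = 1098511631/3415406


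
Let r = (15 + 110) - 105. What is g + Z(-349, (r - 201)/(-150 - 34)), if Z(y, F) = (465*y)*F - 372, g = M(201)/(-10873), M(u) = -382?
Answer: -320123154521/2000632 ≈ -1.6001e+5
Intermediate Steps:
r = 20 (r = 125 - 105 = 20)
g = 382/10873 (g = -382/(-10873) = -382*(-1/10873) = 382/10873 ≈ 0.035133)
Z(y, F) = -372 + 465*F*y (Z(y, F) = 465*F*y - 372 = -372 + 465*F*y)
g + Z(-349, (r - 201)/(-150 - 34)) = 382/10873 + (-372 + 465*((20 - 201)/(-150 - 34))*(-349)) = 382/10873 + (-372 + 465*(-181/(-184))*(-349)) = 382/10873 + (-372 + 465*(-181*(-1/184))*(-349)) = 382/10873 + (-372 + 465*(181/184)*(-349)) = 382/10873 + (-372 - 29373585/184) = 382/10873 - 29442033/184 = -320123154521/2000632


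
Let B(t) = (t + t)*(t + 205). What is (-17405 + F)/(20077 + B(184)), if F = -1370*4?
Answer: -22885/163229 ≈ -0.14020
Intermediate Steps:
B(t) = 2*t*(205 + t) (B(t) = (2*t)*(205 + t) = 2*t*(205 + t))
F = -5480 (F = -10*548 = -5480)
(-17405 + F)/(20077 + B(184)) = (-17405 - 5480)/(20077 + 2*184*(205 + 184)) = -22885/(20077 + 2*184*389) = -22885/(20077 + 143152) = -22885/163229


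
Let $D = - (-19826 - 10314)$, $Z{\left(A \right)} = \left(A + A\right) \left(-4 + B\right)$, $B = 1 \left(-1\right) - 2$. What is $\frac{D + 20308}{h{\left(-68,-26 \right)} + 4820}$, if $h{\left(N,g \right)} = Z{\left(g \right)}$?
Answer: $\frac{1051}{108} \approx 9.7315$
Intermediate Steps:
$B = -3$ ($B = -1 - 2 = -3$)
$Z{\left(A \right)} = - 14 A$ ($Z{\left(A \right)} = \left(A + A\right) \left(-4 - 3\right) = 2 A \left(-7\right) = - 14 A$)
$h{\left(N,g \right)} = - 14 g$
$D = 30140$ ($D = \left(-1\right) \left(-30140\right) = 30140$)
$\frac{D + 20308}{h{\left(-68,-26 \right)} + 4820} = \frac{30140 + 20308}{\left(-14\right) \left(-26\right) + 4820} = \frac{50448}{364 + 4820} = \frac{50448}{5184} = 50448 \cdot \frac{1}{5184} = \frac{1051}{108}$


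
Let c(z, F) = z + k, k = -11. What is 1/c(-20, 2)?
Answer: -1/31 ≈ -0.032258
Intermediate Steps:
c(z, F) = -11 + z (c(z, F) = z - 11 = -11 + z)
1/c(-20, 2) = 1/(-11 - 20) = 1/(-31) = -1/31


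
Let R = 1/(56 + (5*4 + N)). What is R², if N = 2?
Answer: 1/6084 ≈ 0.00016437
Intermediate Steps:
R = 1/78 (R = 1/(56 + (5*4 + 2)) = 1/(56 + (20 + 2)) = 1/(56 + 22) = 1/78 ≈ 0.012821)
R² = (1/78)² = 1/6084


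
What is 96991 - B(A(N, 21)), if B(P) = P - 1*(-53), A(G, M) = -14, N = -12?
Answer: 96952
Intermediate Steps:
B(P) = 53 + P (B(P) = P + 53 = 53 + P)
96991 - B(A(N, 21)) = 96991 - (53 - 14) = 96991 - 1*39 = 96991 - 39 = 96952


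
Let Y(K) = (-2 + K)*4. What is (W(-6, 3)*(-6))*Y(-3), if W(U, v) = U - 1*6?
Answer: -1440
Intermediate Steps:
Y(K) = -8 + 4*K
W(U, v) = -6 + U (W(U, v) = U - 6 = -6 + U)
(W(-6, 3)*(-6))*Y(-3) = ((-6 - 6)*(-6))*(-8 + 4*(-3)) = (-12*(-6))*(-8 - 12) = 72*(-20) = -1440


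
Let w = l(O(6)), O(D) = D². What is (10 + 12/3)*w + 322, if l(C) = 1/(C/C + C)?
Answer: 11928/37 ≈ 322.38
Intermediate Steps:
l(C) = 1/(1 + C)
w = 1/37 (w = 1/(1 + 6²) = 1/(1 + 36) = 1/37 ≈ 0.027027)
(10 + 12/3)*w + 322 = (10 + 12/3)*(1/37) + 322 = (10 + (⅓)*12)*(1/37) + 322 = (10 + 4)*(1/37) + 322 = 14*(1/37) + 322 = 14/37 + 322 = 11928/37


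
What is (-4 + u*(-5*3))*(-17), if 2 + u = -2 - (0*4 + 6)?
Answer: -2482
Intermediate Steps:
u = -10 (u = -2 + (-2 - (0*4 + 6)) = -2 + (-2 - (0 + 6)) = -2 + (-2 - 1*6) = -2 + (-2 - 6) = -2 - 8 = -10)
(-4 + u*(-5*3))*(-17) = (-4 - (-50)*3)*(-17) = (-4 - 10*(-15))*(-17) = (-4 + 150)*(-17) = 146*(-17) = -2482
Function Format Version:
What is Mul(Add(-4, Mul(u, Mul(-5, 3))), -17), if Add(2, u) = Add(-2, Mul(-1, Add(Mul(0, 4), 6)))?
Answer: -2482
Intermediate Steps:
u = -10 (u = Add(-2, Add(-2, Mul(-1, Add(Mul(0, 4), 6)))) = Add(-2, Add(-2, Mul(-1, Add(0, 6)))) = Add(-2, Add(-2, Mul(-1, 6))) = Add(-2, Add(-2, -6)) = Add(-2, -8) = -10)
Mul(Add(-4, Mul(u, Mul(-5, 3))), -17) = Mul(Add(-4, Mul(-10, Mul(-5, 3))), -17) = Mul(Add(-4, Mul(-10, -15)), -17) = Mul(Add(-4, 150), -17) = Mul(146, -17) = -2482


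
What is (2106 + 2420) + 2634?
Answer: 7160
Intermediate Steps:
(2106 + 2420) + 2634 = 4526 + 2634 = 7160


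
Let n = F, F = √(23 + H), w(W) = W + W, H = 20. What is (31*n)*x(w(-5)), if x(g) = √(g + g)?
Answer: 62*I*√215 ≈ 909.1*I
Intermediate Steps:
w(W) = 2*W
F = √43 (F = √(23 + 20) = √43 ≈ 6.5574)
n = √43 ≈ 6.5574
x(g) = √2*√g (x(g) = √(2*g) = √2*√g)
(31*n)*x(w(-5)) = (31*√43)*(√2*√(2*(-5))) = (31*√43)*(√2*√(-10)) = (31*√43)*(√2*(I*√10)) = (31*√43)*(2*I*√5) = 62*I*√215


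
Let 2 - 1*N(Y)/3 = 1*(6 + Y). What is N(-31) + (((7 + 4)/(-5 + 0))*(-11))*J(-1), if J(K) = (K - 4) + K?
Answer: -321/5 ≈ -64.200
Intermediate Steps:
N(Y) = -12 - 3*Y (N(Y) = 6 - 3*(6 + Y) = 6 + (-18 - 3*Y) = -12 - 3*Y)
J(K) = -4 + 2*K (J(K) = (-4 + K) + K = -4 + 2*K)
N(-31) + (((7 + 4)/(-5 + 0))*(-11))*J(-1) = (-12 - 3*(-31)) + (((7 + 4)/(-5 + 0))*(-11))*(-4 + 2*(-1)) = (-12 + 93) + ((11/(-5))*(-11))*(-4 - 2) = 81 + ((11*(-⅕))*(-11))*(-6) = 81 - 11/5*(-11)*(-6) = 81 + (121/5)*(-6) = 81 - 726/5 = -321/5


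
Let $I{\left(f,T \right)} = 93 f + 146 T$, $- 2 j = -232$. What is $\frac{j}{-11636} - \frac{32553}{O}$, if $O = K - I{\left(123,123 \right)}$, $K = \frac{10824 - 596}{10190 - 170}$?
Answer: $\frac{235079704973}{214209823552} \approx 1.0974$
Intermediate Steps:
$j = 116$ ($j = \left(- \frac{1}{2}\right) \left(-232\right) = 116$)
$K = \frac{2557}{2505}$ ($K = \frac{10228}{10020} = 10228 \cdot \frac{1}{10020} = \frac{2557}{2505} \approx 1.0208$)
$O = - \frac{73636928}{2505}$ ($O = \frac{2557}{2505} - \left(93 \cdot 123 + 146 \cdot 123\right) = \frac{2557}{2505} - \left(11439 + 17958\right) = \frac{2557}{2505} - 29397 = - \frac{73636928}{2505} \approx -29396.0$)
$\frac{j}{-11636} - \frac{32553}{O} = \frac{116}{-11636} - \frac{32553}{- \frac{73636928}{2505}} = 116 \left(- \frac{1}{11636}\right) - - \frac{81545265}{73636928} = - \frac{29}{2909} + \frac{81545265}{73636928} = \frac{235079704973}{214209823552}$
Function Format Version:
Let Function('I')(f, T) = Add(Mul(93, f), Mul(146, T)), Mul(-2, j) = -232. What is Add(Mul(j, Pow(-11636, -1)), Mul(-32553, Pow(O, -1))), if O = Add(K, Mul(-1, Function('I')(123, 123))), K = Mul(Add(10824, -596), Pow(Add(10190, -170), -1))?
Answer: Rational(235079704973, 214209823552) ≈ 1.0974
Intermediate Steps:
j = 116 (j = Mul(Rational(-1, 2), -232) = 116)
K = Rational(2557, 2505) (K = Mul(10228, Pow(10020, -1)) = Mul(10228, Rational(1, 10020)) = Rational(2557, 2505) ≈ 1.0208)
O = Rational(-73636928, 2505) (O = Add(Rational(2557, 2505), Mul(-1, Add(Mul(93, 123), Mul(146, 123)))) = Add(Rational(2557, 2505), Mul(-1, Add(11439, 17958))) = Add(Rational(2557, 2505), Mul(-1, 29397)) = Add(Rational(2557, 2505), -29397) = Rational(-73636928, 2505) ≈ -29396.)
Add(Mul(j, Pow(-11636, -1)), Mul(-32553, Pow(O, -1))) = Add(Mul(116, Pow(-11636, -1)), Mul(-32553, Pow(Rational(-73636928, 2505), -1))) = Add(Mul(116, Rational(-1, 11636)), Mul(-32553, Rational(-2505, 73636928))) = Add(Rational(-29, 2909), Rational(81545265, 73636928)) = Rational(235079704973, 214209823552)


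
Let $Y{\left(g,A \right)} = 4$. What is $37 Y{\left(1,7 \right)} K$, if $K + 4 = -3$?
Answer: $-1036$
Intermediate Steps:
$K = -7$ ($K = -4 - 3 = -7$)
$37 Y{\left(1,7 \right)} K = 37 \cdot 4 \left(-7\right) = 148 \left(-7\right) = -1036$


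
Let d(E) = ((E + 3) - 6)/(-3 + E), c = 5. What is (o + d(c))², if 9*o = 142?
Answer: 22801/81 ≈ 281.49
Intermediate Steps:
d(E) = 1 (d(E) = ((3 + E) - 6)/(-3 + E) = (-3 + E)/(-3 + E) = 1)
o = 142/9 (o = (⅑)*142 = 142/9 ≈ 15.778)
(o + d(c))² = (142/9 + 1)² = (151/9)² = 22801/81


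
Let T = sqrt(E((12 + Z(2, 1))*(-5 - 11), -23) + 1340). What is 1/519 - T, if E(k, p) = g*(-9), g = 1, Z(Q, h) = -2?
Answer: 1/519 - 11*sqrt(11) ≈ -36.481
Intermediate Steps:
E(k, p) = -9 (E(k, p) = 1*(-9) = -9)
T = 11*sqrt(11) (T = sqrt(-9 + 1340) = sqrt(1331) = 11*sqrt(11) ≈ 36.483)
1/519 - T = 1/519 - 11*sqrt(11)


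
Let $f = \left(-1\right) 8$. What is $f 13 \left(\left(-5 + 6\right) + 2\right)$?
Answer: $-312$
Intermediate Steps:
$f = -8$
$f 13 \left(\left(-5 + 6\right) + 2\right) = \left(-8\right) 13 \left(\left(-5 + 6\right) + 2\right) = - 104 \left(1 + 2\right) = \left(-104\right) 3 = -312$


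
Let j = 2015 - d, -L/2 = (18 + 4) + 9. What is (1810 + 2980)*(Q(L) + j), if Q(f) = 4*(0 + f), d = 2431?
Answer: -3180560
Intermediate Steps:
L = -62 (L = -2*((18 + 4) + 9) = -2*(22 + 9) = -2*31 = -62)
j = -416 (j = 2015 - 1*2431 = 2015 - 2431 = -416)
Q(f) = 4*f
(1810 + 2980)*(Q(L) + j) = (1810 + 2980)*(4*(-62) - 416) = 4790*(-248 - 416) = 4790*(-664) = -3180560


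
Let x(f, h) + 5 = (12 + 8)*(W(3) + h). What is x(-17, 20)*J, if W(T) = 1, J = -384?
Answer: -159360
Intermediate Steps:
x(f, h) = 15 + 20*h (x(f, h) = -5 + (12 + 8)*(1 + h) = -5 + 20*(1 + h) = -5 + (20 + 20*h) = 15 + 20*h)
x(-17, 20)*J = (15 + 20*20)*(-384) = (15 + 400)*(-384) = 415*(-384) = -159360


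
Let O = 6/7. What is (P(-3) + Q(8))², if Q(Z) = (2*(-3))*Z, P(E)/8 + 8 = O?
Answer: 541696/49 ≈ 11055.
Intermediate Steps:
O = 6/7 (O = 6*(⅐) = 6/7 ≈ 0.85714)
P(E) = -400/7 (P(E) = -64 + 8*(6/7) = -64 + 48/7 = -400/7)
Q(Z) = -6*Z
(P(-3) + Q(8))² = (-400/7 - 6*8)² = (-400/7 - 48)² = (-736/7)² = 541696/49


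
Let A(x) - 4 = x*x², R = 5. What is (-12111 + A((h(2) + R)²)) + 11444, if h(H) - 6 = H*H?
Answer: 11389962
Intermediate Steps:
h(H) = 6 + H² (h(H) = 6 + H*H = 6 + H²)
A(x) = 4 + x³ (A(x) = 4 + x*x² = 4 + x³)
(-12111 + A((h(2) + R)²)) + 11444 = (-12111 + (4 + (((6 + 2²) + 5)²)³)) + 11444 = (-12111 + (4 + (((6 + 4) + 5)²)³)) + 11444 = (-12111 + (4 + ((10 + 5)²)³)) + 11444 = (-12111 + (4 + (15²)³)) + 11444 = (-12111 + (4 + 225³)) + 11444 = (-12111 + (4 + 11390625)) + 11444 = (-12111 + 11390629) + 11444 = 11378518 + 11444 = 11389962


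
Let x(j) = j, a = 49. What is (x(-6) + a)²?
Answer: 1849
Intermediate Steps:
(x(-6) + a)² = (-6 + 49)² = 43² = 1849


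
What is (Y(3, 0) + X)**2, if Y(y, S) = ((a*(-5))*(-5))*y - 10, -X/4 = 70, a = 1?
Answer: 46225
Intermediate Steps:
X = -280 (X = -4*70 = -280)
Y(y, S) = -10 + 25*y (Y(y, S) = ((1*(-5))*(-5))*y - 10 = (-5*(-5))*y - 10 = 25*y - 10 = -10 + 25*y)
(Y(3, 0) + X)**2 = ((-10 + 25*3) - 280)**2 = ((-10 + 75) - 280)**2 = (65 - 280)**2 = (-215)**2 = 46225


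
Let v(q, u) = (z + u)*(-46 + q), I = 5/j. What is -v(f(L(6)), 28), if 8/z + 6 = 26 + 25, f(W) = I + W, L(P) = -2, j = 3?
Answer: 176252/135 ≈ 1305.6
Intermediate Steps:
I = 5/3 ≈ 1.6667
f(W) = 5/3 + W
z = 8/45 (z = 8/(-6 + (26 + 25)) = 8/(-6 + 51) = 8/45 ≈ 0.17778)
v(q, u) = (-46 + q)*(8/45 + u) (v(q, u) = (8/45 + u)*(-46 + q) = (-46 + q)*(8/45 + u))
-v(f(L(6)), 28) = -(-368/45 - 46*28 + 8*(5/3 - 2)/45 + (5/3 - 2)*28) = -(-368/45 - 1288 + (8/45)*(-1/3) - 1/3*28) = -(-368/45 - 1288 - 8/135 - 28/3) = -1*(-176252/135) = 176252/135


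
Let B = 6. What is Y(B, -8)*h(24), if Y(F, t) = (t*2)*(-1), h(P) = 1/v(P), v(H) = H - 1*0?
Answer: ⅔ ≈ 0.66667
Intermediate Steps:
v(H) = H (v(H) = H + 0 = H)
h(P) = 1/P
Y(F, t) = -2*t (Y(F, t) = (2*t)*(-1) = -2*t)
Y(B, -8)*h(24) = -2*(-8)/24 = 16*(1/24) = ⅔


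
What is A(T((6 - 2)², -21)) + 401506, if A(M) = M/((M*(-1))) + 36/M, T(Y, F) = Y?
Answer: 1606029/4 ≈ 4.0151e+5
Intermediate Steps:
A(M) = -1 + 36/M (A(M) = M/((-M)) + 36/M = M*(-1/M) + 36/M = -1 + 36/M)
A(T((6 - 2)², -21)) + 401506 = (36 - (6 - 2)²)/((6 - 2)²) + 401506 = (36 - 1*4²)/(4²) + 401506 = (36 - 1*16)/16 + 401506 = (36 - 16)/16 + 401506 = (1/16)*20 + 401506 = 5/4 + 401506 = 1606029/4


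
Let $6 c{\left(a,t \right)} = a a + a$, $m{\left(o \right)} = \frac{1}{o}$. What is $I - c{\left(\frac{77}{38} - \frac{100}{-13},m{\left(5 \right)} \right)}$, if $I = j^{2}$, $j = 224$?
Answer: $\frac{24481026907}{488072} \approx 50159.0$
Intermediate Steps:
$c{\left(a,t \right)} = \frac{a}{6} + \frac{a^{2}}{6}$ ($c{\left(a,t \right)} = \frac{a a + a}{6} = \frac{a^{2} + a}{6} = \frac{a + a^{2}}{6} = \frac{a}{6} + \frac{a^{2}}{6}$)
$I = 50176$ ($I = 224^{2} = 50176$)
$I - c{\left(\frac{77}{38} - \frac{100}{-13},m{\left(5 \right)} \right)} = 50176 - \frac{\left(\frac{77}{38} - \frac{100}{-13}\right) \left(1 + \left(\frac{77}{38} - \frac{100}{-13}\right)\right)}{6} = 50176 - \frac{\left(77 \cdot \frac{1}{38} - - \frac{100}{13}\right) \left(1 + \left(77 \cdot \frac{1}{38} - - \frac{100}{13}\right)\right)}{6} = 50176 - \frac{\left(\frac{77}{38} + \frac{100}{13}\right) \left(1 + \left(\frac{77}{38} + \frac{100}{13}\right)\right)}{6} = 50176 - \frac{1}{6} \cdot \frac{4801}{494} \left(1 + \frac{4801}{494}\right) = 50176 - \frac{1}{6} \cdot \frac{4801}{494} \cdot \frac{5295}{494} = 50176 - \frac{8473765}{488072} = \frac{24481026907}{488072}$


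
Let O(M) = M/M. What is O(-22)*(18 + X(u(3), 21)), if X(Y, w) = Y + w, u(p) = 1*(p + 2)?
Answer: 44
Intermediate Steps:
u(p) = 2 + p (u(p) = 1*(2 + p) = 2 + p)
O(M) = 1
O(-22)*(18 + X(u(3), 21)) = 1*(18 + ((2 + 3) + 21)) = 1*(18 + (5 + 21)) = 1*(18 + 26) = 1*44 = 44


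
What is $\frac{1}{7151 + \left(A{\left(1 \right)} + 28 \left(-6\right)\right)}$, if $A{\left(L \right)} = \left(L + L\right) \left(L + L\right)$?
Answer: $\frac{1}{6987} \approx 0.00014312$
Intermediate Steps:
$A{\left(L \right)} = 4 L^{2}$ ($A{\left(L \right)} = 2 L 2 L = 4 L^{2}$)
$\frac{1}{7151 + \left(A{\left(1 \right)} + 28 \left(-6\right)\right)} = \frac{1}{7151 + \left(4 \cdot 1^{2} + 28 \left(-6\right)\right)} = \frac{1}{7151 + \left(4 \cdot 1 - 168\right)} = \frac{1}{7151 + \left(4 - 168\right)} = \frac{1}{7151 - 164} = \frac{1}{6987}$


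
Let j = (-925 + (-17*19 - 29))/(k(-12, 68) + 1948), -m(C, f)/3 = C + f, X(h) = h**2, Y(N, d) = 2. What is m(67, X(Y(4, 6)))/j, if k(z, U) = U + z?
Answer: 426852/1277 ≈ 334.26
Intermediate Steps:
m(C, f) = -3*C - 3*f (m(C, f) = -3*(C + f) = -3*C - 3*f)
j = -1277/2004 (j = (-925 + (-17*19 - 29))/((68 - 12) + 1948) = (-925 + (-323 - 29))/(56 + 1948) = (-925 - 352)/2004 = -1277*1/2004 = -1277/2004 ≈ -0.63723)
m(67, X(Y(4, 6)))/j = (-3*67 - 3*2**2)/(-1277/2004) = (-201 - 3*4)*(-2004/1277) = (-201 - 12)*(-2004/1277) = -213*(-2004/1277) = 426852/1277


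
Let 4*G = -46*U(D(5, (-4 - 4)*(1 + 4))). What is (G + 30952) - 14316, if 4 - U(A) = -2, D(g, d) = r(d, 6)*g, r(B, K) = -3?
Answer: 16567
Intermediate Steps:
D(g, d) = -3*g
U(A) = 6 (U(A) = 4 - 1*(-2) = 4 + 2 = 6)
G = -69 (G = (-46*6)/4 = (¼)*(-276) = -69)
(G + 30952) - 14316 = (-69 + 30952) - 14316 = 30883 - 14316 = 16567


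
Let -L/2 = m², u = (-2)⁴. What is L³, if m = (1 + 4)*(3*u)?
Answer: -1528823808000000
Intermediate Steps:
u = 16
m = 240 (m = (1 + 4)*(3*16) = 5*48 = 240)
L = -115200 (L = -2*240² = -2*57600 = -115200)
L³ = (-115200)³ = -1528823808000000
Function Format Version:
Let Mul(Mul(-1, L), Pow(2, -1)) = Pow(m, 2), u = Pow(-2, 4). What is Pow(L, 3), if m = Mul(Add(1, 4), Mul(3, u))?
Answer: -1528823808000000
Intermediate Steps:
u = 16
m = 240 (m = Mul(Add(1, 4), Mul(3, 16)) = Mul(5, 48) = 240)
L = -115200 (L = Mul(-2, Pow(240, 2)) = Mul(-2, 57600) = -115200)
Pow(L, 3) = Pow(-115200, 3) = -1528823808000000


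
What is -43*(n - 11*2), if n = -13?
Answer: 1505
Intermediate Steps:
-43*(n - 11*2) = -43*(-13 - 11*2) = -43*(-13 - 22) = -43*(-35) = 1505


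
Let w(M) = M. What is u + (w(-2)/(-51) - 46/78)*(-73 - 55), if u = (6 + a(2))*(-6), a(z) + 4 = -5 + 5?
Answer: 38764/663 ≈ 58.468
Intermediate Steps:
a(z) = -4 (a(z) = -4 + (-5 + 5) = -4 + 0 = -4)
u = -12 (u = (6 - 4)*(-6) = 2*(-6) = -12)
u + (w(-2)/(-51) - 46/78)*(-73 - 55) = -12 + (-2/(-51) - 46/78)*(-73 - 55) = -12 + (-2*(-1/51) - 46*1/78)*(-128) = -12 + (2/51 - 23/39)*(-128) = -12 - 365/663*(-128) = -12 + 46720/663 = 38764/663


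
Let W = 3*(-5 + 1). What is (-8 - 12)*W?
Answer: 240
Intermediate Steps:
W = -12 (W = 3*(-4) = -12)
(-8 - 12)*W = (-8 - 12)*(-12) = -20*(-12) = 240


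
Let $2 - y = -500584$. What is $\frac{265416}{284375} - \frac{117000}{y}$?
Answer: $\frac{16598609796}{23725690625} \approx 0.6996$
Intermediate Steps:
$y = 500586$ ($y = 2 - -500584 = 2 + 500584 = 500586$)
$\frac{265416}{284375} - \frac{117000}{y} = \frac{265416}{284375} - \frac{117000}{500586} = 265416 \cdot \frac{1}{284375} - \frac{19500}{83431} = \frac{265416}{284375} - \frac{19500}{83431} = \frac{16598609796}{23725690625}$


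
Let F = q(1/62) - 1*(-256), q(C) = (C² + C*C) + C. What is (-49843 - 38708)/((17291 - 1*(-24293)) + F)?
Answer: -9455279/4467584 ≈ -2.1164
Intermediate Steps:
q(C) = C + 2*C² (q(C) = (C² + C²) + C = 2*C² + C = C + 2*C²)
F = 246032/961 (F = (1 + 2/62)/62 - 1*(-256) = (1 + 2*(1/62))/62 + 256 = (1 + 1/31)/62 + 256 = (1/62)*(32/31) + 256 = 16/961 + 256 = 246032/961 ≈ 256.02)
(-49843 - 38708)/((17291 - 1*(-24293)) + F) = (-49843 - 38708)/((17291 - 1*(-24293)) + 246032/961) = -88551/((17291 + 24293) + 246032/961) = -88551/(41584 + 246032/961) = -88551/40208256/961 = -88551*961/40208256 = -9455279/4467584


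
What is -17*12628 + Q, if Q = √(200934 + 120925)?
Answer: -214676 + √321859 ≈ -2.1411e+5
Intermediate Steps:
Q = √321859 ≈ 567.33
-17*12628 + Q = -17*12628 + √321859 = -214676 + √321859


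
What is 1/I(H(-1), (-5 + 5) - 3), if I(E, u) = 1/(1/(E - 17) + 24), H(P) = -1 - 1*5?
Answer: 551/23 ≈ 23.957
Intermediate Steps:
H(P) = -6 (H(P) = -1 - 5 = -6)
I(E, u) = 1/(24 + 1/(-17 + E)) (I(E, u) = 1/(1/(-17 + E) + 24) = 1/(24 + 1/(-17 + E)))
1/I(H(-1), (-5 + 5) - 3) = 1/((-17 - 6)/(-407 + 24*(-6))) = 1/(-23/(-407 - 144)) = 1/(-23/(-551)) = 1/(-1/551*(-23)) = 1/(23/551) = 551/23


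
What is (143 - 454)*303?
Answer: -94233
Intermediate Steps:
(143 - 454)*303 = -311*303 = -94233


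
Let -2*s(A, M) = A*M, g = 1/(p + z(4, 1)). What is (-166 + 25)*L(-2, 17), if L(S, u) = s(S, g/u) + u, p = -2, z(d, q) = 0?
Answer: -81357/34 ≈ -2392.9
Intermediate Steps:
g = -½ (g = 1/(-2 + 0) = 1/(-2) = -½ ≈ -0.50000)
s(A, M) = -A*M/2
L(S, u) = u + S/(4*u) (L(S, u) = -S*(-1/(2*u))/2 + u = S/(4*u) + u = u + S/(4*u))
(-166 + 25)*L(-2, 17) = (-166 + 25)*(17 + (¼)*(-2)/17) = -141*(17 + (¼)*(-2)*(1/17)) = -141*(17 - 1/34) = -141*577/34 = -81357/34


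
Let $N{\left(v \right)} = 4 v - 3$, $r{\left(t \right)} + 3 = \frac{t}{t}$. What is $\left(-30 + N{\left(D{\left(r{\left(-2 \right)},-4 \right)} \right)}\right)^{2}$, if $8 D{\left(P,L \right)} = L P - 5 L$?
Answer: $361$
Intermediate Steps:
$r{\left(t \right)} = -2$ ($r{\left(t \right)} = -3 + \frac{t}{t} = -3 + 1 = -2$)
$D{\left(P,L \right)} = - \frac{5 L}{8} + \frac{L P}{8}$ ($D{\left(P,L \right)} = \frac{L P - 5 L}{8} = \frac{- 5 L + L P}{8} = - \frac{5 L}{8} + \frac{L P}{8}$)
$N{\left(v \right)} = -3 + 4 v$
$\left(-30 + N{\left(D{\left(r{\left(-2 \right)},-4 \right)} \right)}\right)^{2} = \left(-30 - \left(3 - 4 \cdot \frac{1}{8} \left(-4\right) \left(-5 - 2\right)\right)\right)^{2} = \left(-30 - \left(3 - 4 \cdot \frac{1}{8} \left(-4\right) \left(-7\right)\right)\right)^{2} = \left(-30 + \left(-3 + 4 \cdot \frac{7}{2}\right)\right)^{2} = \left(-30 + \left(-3 + 14\right)\right)^{2} = \left(-30 + 11\right)^{2} = \left(-19\right)^{2} = 361$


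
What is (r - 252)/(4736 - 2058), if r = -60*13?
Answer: -516/1339 ≈ -0.38536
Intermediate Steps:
r = -780
(r - 252)/(4736 - 2058) = (-780 - 252)/(4736 - 2058) = -1032/2678 = -1032*1/2678 = -516/1339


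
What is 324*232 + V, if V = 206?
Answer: 75374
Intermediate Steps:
324*232 + V = 324*232 + 206 = 75168 + 206 = 75374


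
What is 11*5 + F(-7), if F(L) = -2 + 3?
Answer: 56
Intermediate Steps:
F(L) = 1
11*5 + F(-7) = 11*5 + 1 = 55 + 1 = 56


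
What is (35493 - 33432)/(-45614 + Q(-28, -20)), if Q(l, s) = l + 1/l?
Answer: -57708/1277977 ≈ -0.045156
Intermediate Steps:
(35493 - 33432)/(-45614 + Q(-28, -20)) = (35493 - 33432)/(-45614 + (-28 + 1/(-28))) = 2061/(-45614 + (-28 - 1/28)) = 2061/(-45614 - 785/28) = 2061/(-1277977/28) = 2061*(-28/1277977) = -57708/1277977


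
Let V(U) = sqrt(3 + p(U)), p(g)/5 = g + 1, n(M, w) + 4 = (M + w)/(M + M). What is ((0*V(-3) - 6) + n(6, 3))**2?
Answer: 1369/16 ≈ 85.563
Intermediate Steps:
n(M, w) = -4 + (M + w)/(2*M) (n(M, w) = -4 + (M + w)/(M + M) = -4 + (M + w)/((2*M)) = -4 + (M + w)*(1/(2*M)) = -4 + (M + w)/(2*M))
p(g) = 5 + 5*g (p(g) = 5*(g + 1) = 5*(1 + g) = 5 + 5*g)
V(U) = sqrt(8 + 5*U) (V(U) = sqrt(3 + (5 + 5*U)) = sqrt(8 + 5*U))
((0*V(-3) - 6) + n(6, 3))**2 = ((0*sqrt(8 + 5*(-3)) - 6) + (1/2)*(3 - 7*6)/6)**2 = ((0*sqrt(8 - 15) - 6) + (1/2)*(1/6)*(3 - 42))**2 = ((0*sqrt(-7) - 6) + (1/2)*(1/6)*(-39))**2 = ((0*(I*sqrt(7)) - 6) - 13/4)**2 = ((0 - 6) - 13/4)**2 = (-6 - 13/4)**2 = (-37/4)**2 = 1369/16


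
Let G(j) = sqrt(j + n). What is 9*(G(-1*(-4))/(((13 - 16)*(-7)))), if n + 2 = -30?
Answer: 6*I*sqrt(7)/7 ≈ 2.2678*I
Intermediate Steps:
n = -32 (n = -2 - 30 = -32)
G(j) = sqrt(-32 + j) (G(j) = sqrt(j - 32) = sqrt(-32 + j))
9*(G(-1*(-4))/(((13 - 16)*(-7)))) = 9*(sqrt(-32 - 1*(-4))/(((13 - 16)*(-7)))) = 9*(sqrt(-32 + 4)/((-3*(-7)))) = 9*(sqrt(-28)/21) = 9*((2*I*sqrt(7))*(1/21)) = 9*(2*I*sqrt(7)/21) = 6*I*sqrt(7)/7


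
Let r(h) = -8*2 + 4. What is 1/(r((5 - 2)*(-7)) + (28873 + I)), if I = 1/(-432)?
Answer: 432/12467951 ≈ 3.4649e-5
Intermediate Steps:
I = -1/432 ≈ -0.0023148
r(h) = -12 (r(h) = -16 + 4 = -12)
1/(r((5 - 2)*(-7)) + (28873 + I)) = 1/(-12 + (28873 - 1/432)) = 1/(-12 + 12473135/432) = 1/(12467951/432) = 432/12467951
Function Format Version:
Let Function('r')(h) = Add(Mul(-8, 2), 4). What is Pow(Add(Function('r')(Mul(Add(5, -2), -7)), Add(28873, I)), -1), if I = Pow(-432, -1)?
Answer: Rational(432, 12467951) ≈ 3.4649e-5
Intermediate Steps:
I = Rational(-1, 432) ≈ -0.0023148
Function('r')(h) = -12 (Function('r')(h) = Add(-16, 4) = -12)
Pow(Add(Function('r')(Mul(Add(5, -2), -7)), Add(28873, I)), -1) = Pow(Add(-12, Add(28873, Rational(-1, 432))), -1) = Pow(Add(-12, Rational(12473135, 432)), -1) = Pow(Rational(12467951, 432), -1) = Rational(432, 12467951)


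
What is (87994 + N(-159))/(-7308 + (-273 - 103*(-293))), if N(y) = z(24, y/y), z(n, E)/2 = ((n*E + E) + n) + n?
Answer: 44070/11299 ≈ 3.9003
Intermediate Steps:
z(n, E) = 2*E + 4*n + 2*E*n (z(n, E) = 2*(((n*E + E) + n) + n) = 2*(((E*n + E) + n) + n) = 2*(((E + E*n) + n) + n) = 2*((E + n + E*n) + n) = 2*(E + 2*n + E*n) = 2*E + 4*n + 2*E*n)
N(y) = 146 (N(y) = 2*(y/y) + 4*24 + 2*(y/y)*24 = 2*1 + 96 + 2*1*24 = 2 + 96 + 48 = 146)
(87994 + N(-159))/(-7308 + (-273 - 103*(-293))) = (87994 + 146)/(-7308 + (-273 - 103*(-293))) = 88140/(-7308 + (-273 + 30179)) = 88140/(-7308 + 29906) = 88140/22598 = 88140*(1/22598) = 44070/11299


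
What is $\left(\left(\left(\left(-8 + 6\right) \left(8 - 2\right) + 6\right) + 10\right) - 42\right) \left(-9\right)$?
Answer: $342$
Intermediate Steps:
$\left(\left(\left(\left(-8 + 6\right) \left(8 - 2\right) + 6\right) + 10\right) - 42\right) \left(-9\right) = \left(\left(\left(\left(-2\right) 6 + 6\right) + 10\right) - 42\right) \left(-9\right) = \left(\left(\left(-12 + 6\right) + 10\right) - 42\right) \left(-9\right) = \left(\left(-6 + 10\right) - 42\right) \left(-9\right) = \left(4 - 42\right) \left(-9\right) = \left(-38\right) \left(-9\right) = 342$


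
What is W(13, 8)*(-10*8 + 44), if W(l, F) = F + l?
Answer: -756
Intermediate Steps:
W(13, 8)*(-10*8 + 44) = (8 + 13)*(-10*8 + 44) = 21*(-80 + 44) = 21*(-36) = -756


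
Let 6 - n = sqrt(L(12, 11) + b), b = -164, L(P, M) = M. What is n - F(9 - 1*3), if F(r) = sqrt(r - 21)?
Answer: 6 - I*sqrt(15) - 3*I*sqrt(17) ≈ 6.0 - 16.242*I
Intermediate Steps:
F(r) = sqrt(-21 + r)
n = 6 - 3*I*sqrt(17) (n = 6 - sqrt(11 - 164) = 6 - sqrt(-153) = 6 - 3*I*sqrt(17) ≈ 6.0 - 12.369*I)
n - F(9 - 1*3) = (6 - 3*I*sqrt(17)) - sqrt(-21 + (9 - 1*3)) = (6 - 3*I*sqrt(17)) - sqrt(-21 + (9 - 3)) = (6 - 3*I*sqrt(17)) - sqrt(-21 + 6) = (6 - 3*I*sqrt(17)) - sqrt(-15) = (6 - 3*I*sqrt(17)) - I*sqrt(15) = 6 - I*sqrt(15) - 3*I*sqrt(17)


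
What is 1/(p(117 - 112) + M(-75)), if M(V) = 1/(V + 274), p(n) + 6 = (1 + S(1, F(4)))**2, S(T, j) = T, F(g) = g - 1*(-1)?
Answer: -199/397 ≈ -0.50126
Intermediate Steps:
F(g) = 1 + g (F(g) = g + 1 = 1 + g)
p(n) = -2 (p(n) = -6 + (1 + 1)**2 = -6 + 2**2 = -6 + 4 = -2)
M(V) = 1/(274 + V)
1/(p(117 - 112) + M(-75)) = 1/(-2 + 1/(274 - 75)) = 1/(-2 + 1/199) = 1/(-397/199) = -199/397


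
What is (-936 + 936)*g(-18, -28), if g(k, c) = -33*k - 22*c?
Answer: 0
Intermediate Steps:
(-936 + 936)*g(-18, -28) = (-936 + 936)*(-33*(-18) - 22*(-28)) = 0*(594 + 616) = 0*1210 = 0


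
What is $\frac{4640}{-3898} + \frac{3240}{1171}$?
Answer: $\frac{3598040}{2282279} \approx 1.5765$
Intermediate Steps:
$\frac{4640}{-3898} + \frac{3240}{1171} = 4640 \left(- \frac{1}{3898}\right) + 3240 \cdot \frac{1}{1171} = - \frac{2320}{1949} + \frac{3240}{1171} = \frac{3598040}{2282279}$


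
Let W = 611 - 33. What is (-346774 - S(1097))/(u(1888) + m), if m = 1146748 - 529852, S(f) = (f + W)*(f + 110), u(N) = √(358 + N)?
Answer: -730558779552/190280336285 + 2368499*√2246/380560672570 ≈ -3.8391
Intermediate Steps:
W = 578
S(f) = (110 + f)*(578 + f) (S(f) = (f + 578)*(f + 110) = (578 + f)*(110 + f) = (110 + f)*(578 + f))
m = 616896
(-346774 - S(1097))/(u(1888) + m) = (-346774 - (63580 + 1097² + 688*1097))/(√(358 + 1888) + 616896) = (-346774 - (63580 + 1203409 + 754736))/(√2246 + 616896) = (-346774 - 1*2021725)/(616896 + √2246) = (-346774 - 2021725)/(616896 + √2246) = -2368499/(616896 + √2246)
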